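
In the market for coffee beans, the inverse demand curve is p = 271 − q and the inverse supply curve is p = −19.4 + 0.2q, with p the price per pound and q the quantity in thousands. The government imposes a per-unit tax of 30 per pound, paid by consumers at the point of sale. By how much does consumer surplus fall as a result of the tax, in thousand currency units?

Consumer surplus falls by 5737.5 thousand.

Rewrite in direct form: qd = 271 − p and qs = 5p + 97.
Without the tax, 271 − p = 5p + 97 gives 6p = 174, so p* = 29 and q* = 242.
With the tax collected from consumers, demand (in seller-price terms) shifts: qd = 271 − (p + 30).
New equilibrium: consumers pay 54, sellers receive 24, q = 217. (Wedge: pb − ps = 30.)
ΔCS is the trapezoid between Q = 217 and Q = 242 of height 25: ½ · (242 + 217) · 25 = 5737.5.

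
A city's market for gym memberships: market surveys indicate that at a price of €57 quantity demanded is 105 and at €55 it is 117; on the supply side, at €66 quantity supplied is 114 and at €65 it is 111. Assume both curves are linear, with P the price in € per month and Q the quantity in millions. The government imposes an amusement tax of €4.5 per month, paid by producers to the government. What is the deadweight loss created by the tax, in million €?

Deadweight loss = €20.25 million.

Demand slope: (117 − 105)/(55 − 57) = -6, so Qd = 447 − 6P.
Supply slope: (111 − 114)/(65 − 66) = 3, so Qs = 3P − 84.
Before the tax: set 447 − 6P = 3P − 84 → P* = €59, Q* = 93.
With the tax collected from producers, supply shifts: Qs = 3(P − 4.5) − 84.
New equilibrium: consumers pay €60.5, producers receive €56, Q = 84. (Wedge: Pb − Ps = 4.5.)
Quantity falls by |ΔQ| = |93 − 84| = 9.
DWL = ½ · t · |ΔQ| = ½ · 4.5 · 9 = €20.25.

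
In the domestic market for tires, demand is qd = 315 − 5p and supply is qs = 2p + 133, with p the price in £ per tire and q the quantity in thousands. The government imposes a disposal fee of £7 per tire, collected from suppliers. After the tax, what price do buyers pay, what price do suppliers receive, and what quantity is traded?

Without the tax, 315 − 5p = 2p + 133 gives 7p = 182, so p* = £26 and q* = 185.
With the tax collected from suppliers, supply shifts: qs = 2(p − 7) + 133.
Solving gives q = 175 with buyers paying £28 and suppliers receiving £21 (the £7 wedge).

Buyers pay £28; suppliers receive £21; quantity = 175.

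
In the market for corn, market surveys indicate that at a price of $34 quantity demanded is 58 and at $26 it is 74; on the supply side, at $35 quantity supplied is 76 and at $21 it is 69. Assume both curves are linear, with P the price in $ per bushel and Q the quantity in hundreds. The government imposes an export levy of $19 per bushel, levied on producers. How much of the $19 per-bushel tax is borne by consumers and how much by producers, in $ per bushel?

Demand slope: (74 − 58)/(26 − 34) = -2, so Qd = 126 − 2P.
Supply slope: (69 − 76)/(21 − 35) = 0.5, so Qs = 0.5P + 58.5.
Without the tax, 126 − 2P = 0.5P + 58.5 gives 2.5P = 67.5, so P* = $27 and Q* = 72.
With the tax collected from producers, supply shifts: Qs = 0.5(P − 19) + 58.5.
New equilibrium: consumers pay $30.8, producers receive $11.8, Q = 64.4. (Wedge: Pb − Ps = 19.)
Burden on consumers: $3.8; on producers: $15.2. (They sum to $19.)
The less price-elastic side of the market bears the larger share of a per-unit tax.

Consumers bear $3.8 per bushel; producers bear $15.2 per bushel.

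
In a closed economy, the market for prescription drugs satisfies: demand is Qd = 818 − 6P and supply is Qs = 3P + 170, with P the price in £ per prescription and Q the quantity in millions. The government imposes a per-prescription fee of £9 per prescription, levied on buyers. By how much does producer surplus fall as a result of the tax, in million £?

Producer surplus falls by £2262 million.

Without the tax, 818 − 6P = 3P + 170 gives 9P = 648, so P* = £72 and Q* = 386.
With the tax collected from buyers, demand (in seller-price terms) shifts: Qd = 818 − 6(P + 9).
New equilibrium: buyers pay £75, sellers receive £66, Q = 368. (Wedge: Pb − Ps = 9.)
ΔPS is the trapezoid between Q = 368 and Q = 386 of height £6: ½ · (386 + 368) · 6 = £2262.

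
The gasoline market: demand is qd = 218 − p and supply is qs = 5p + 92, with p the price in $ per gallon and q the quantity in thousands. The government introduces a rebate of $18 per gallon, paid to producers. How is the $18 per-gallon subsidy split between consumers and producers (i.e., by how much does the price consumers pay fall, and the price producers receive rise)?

Consumers gain $15 per gallon; producers gain $3 per gallon.

Before the subsidy: set 218 − p = 5p + 92 → p* = $21, q* = 197.
With a per-unit subsidy paid to producers, each receives p + 18 per unit sold, so supply becomes qs = 5(p + 18) + 92.
New equilibrium: consumers pay $6, producers receive $24, q = 212. (Wedge: pb − ps = −18.)
Gain to consumers: $15; to producers: $3. (They sum to $18.)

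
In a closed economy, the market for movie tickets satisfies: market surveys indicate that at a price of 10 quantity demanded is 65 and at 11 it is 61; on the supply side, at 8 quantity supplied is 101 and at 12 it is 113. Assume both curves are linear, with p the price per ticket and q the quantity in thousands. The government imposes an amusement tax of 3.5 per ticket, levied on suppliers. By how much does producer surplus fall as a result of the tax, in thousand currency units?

Demand slope: (61 − 65)/(11 − 10) = -4, so qd = 105 − 4p.
Supply slope: (113 − 101)/(12 − 8) = 3, so qs = 3p + 77.
Without the tax, 105 − 4p = 3p + 77 gives 7p = 28, so p* = 4 and q* = 89.
With the tax collected from suppliers, supply shifts: qs = 3(p − 3.5) + 77.
New equilibrium: consumers pay 5.5, suppliers receive 2, q = 83. (Wedge: pb − ps = 3.5.)
ΔPS is the trapezoid between Q = 83 and Q = 89 of height 2: ½ · (89 + 83) · 2 = 172.

Producer surplus falls by 172 thousand.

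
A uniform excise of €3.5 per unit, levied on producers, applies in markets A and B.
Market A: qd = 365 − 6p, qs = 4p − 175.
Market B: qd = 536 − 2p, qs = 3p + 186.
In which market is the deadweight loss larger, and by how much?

Market A, by €7.35.

Market A: pre-tax p* = €54, q* = 41; post-tax q = 32.6; deadweight loss = €14.7.
Market B: pre-tax p* = €70, q* = 396; post-tax q = 391.8; deadweight loss = €7.35.
Difference: €14.7 vs €7.35 → market A is larger by €7.35.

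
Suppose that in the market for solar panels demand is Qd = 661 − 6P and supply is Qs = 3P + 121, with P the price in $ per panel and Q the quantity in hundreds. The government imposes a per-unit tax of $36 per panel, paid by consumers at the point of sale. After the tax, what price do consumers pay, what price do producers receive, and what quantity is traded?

Without the tax, 661 − 6P = 3P + 121 gives 9P = 540, so P* = $60 and Q* = 301.
With the tax collected from consumers, demand (in seller-price terms) shifts: Qd = 661 − 6(P + 36).
Solving gives Q = 229 with consumers paying $72 and producers receiving $36 (the $36 wedge).

Consumers pay $72; producers receive $36; quantity = 229.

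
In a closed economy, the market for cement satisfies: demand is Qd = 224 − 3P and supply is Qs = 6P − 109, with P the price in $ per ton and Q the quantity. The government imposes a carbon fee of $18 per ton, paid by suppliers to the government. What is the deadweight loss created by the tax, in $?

Deadweight loss = $324.

Before the tax: set 224 − 3P = 6P − 109 → P* = $37, Q* = 113.
With the tax collected from suppliers, supply shifts: Qs = 6(P − 18) − 109.
New equilibrium: consumers pay $49, suppliers receive $31, Q = 77. (Wedge: Pb − Ps = 18.)
Quantity falls by |ΔQ| = |113 − 77| = 36.
DWL = ½ · t · |ΔQ| = ½ · 18 · 36 = $324.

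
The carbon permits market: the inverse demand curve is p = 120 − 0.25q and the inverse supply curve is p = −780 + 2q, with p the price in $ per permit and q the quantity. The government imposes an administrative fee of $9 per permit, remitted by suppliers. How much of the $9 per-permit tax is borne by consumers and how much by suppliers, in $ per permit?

Consumers bear $1 per permit; suppliers bear $8 per permit.

Rewrite in direct form: qd = 480 − 4p and qs = 0.5p + 390.
Before the tax: set 480 − 4p = 0.5p + 390 → p* = $20, q* = 400.
With the tax collected from suppliers, supply shifts: qs = 0.5(p − 9) + 390.
Solving gives q = 396 with consumers paying $21 and suppliers receiving $12 (the $9 wedge).
Burden on consumers: $1; on suppliers: $8. (They sum to $9.)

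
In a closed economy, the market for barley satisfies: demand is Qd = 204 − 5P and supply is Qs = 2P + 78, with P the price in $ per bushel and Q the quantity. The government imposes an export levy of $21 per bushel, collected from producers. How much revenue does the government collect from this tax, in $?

Without the tax, 204 − 5P = 2P + 78 gives 7P = 126, so P* = $18 and Q* = 114.
With the tax collected from producers, supply shifts: Qs = 2(P − 21) + 78.
Solving gives Q = 84 with consumers paying $24 and producers receiving $3 (the $21 wedge).
Revenue = t · Q = 21 · 84 = $1764.

Tax revenue = $1764.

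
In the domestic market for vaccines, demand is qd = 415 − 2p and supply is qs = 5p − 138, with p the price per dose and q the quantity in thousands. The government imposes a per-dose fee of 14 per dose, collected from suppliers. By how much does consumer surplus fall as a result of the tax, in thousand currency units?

Consumer surplus falls by 2470 thousand.

Before the tax: set 415 − 2p = 5p − 138 → p* = 79, q* = 257.
With the tax collected from suppliers, supply shifts: qs = 5(p − 14) − 138.
New equilibrium: buyers pay 89, suppliers receive 75, q = 237. (Wedge: pb − ps = 14.)
ΔCS is the trapezoid between Q = 237 and Q = 257 of height 10: ½ · (257 + 237) · 10 = 2470.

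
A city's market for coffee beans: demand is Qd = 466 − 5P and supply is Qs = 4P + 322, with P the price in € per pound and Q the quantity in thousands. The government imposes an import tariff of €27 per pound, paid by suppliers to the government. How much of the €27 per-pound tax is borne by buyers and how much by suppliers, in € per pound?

Before the tax: set 466 − 5P = 4P + 322 → P* = €16, Q* = 386.
With the tax collected from suppliers, supply shifts: Qs = 4(P − 27) + 322.
New equilibrium: buyers pay €28, suppliers receive €1, Q = 326. (Wedge: Pb − Ps = 27.)
Burden on buyers: €12; on suppliers: €15. (They sum to €27.)
The less price-elastic side of the market bears the larger share of a per-unit tax.

Buyers bear €12 per pound; suppliers bear €15 per pound.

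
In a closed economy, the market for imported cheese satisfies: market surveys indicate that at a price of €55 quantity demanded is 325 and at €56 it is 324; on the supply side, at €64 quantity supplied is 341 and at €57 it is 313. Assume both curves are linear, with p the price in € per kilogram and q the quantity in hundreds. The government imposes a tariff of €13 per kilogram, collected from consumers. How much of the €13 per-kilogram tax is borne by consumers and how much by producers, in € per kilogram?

Demand slope: (324 − 325)/(56 − 55) = -1, so qd = 380 − p.
Supply slope: (313 − 341)/(57 − 64) = 4, so qs = 4p + 85.
Without the tax, 380 − p = 4p + 85 gives 5p = 295, so p* = €59 and q* = 321.
With the tax collected from consumers, demand (in seller-price terms) shifts: qd = 380 − (p + 13).
Solving gives q = 310.6 with consumers paying €69.4 and producers receiving €56.4 (the €13 wedge).
Burden on consumers: €10.4; on producers: €2.6. (They sum to €13.)

Consumers bear €10.4 per kilogram; producers bear €2.6 per kilogram.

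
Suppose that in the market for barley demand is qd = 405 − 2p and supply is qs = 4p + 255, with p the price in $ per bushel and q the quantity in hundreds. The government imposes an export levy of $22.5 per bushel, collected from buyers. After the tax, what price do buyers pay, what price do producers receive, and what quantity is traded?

Buyers pay $40; producers receive $17.5; quantity = 325.

Before the tax: set 405 − 2p = 4p + 255 → p* = $25, q* = 355.
With the tax collected from buyers, demand (in seller-price terms) shifts: qd = 405 − 2(p + 22.5).
New equilibrium: buyers pay $40, producers receive $17.5, q = 325. (Wedge: pb − ps = 22.5.)
The less price-elastic side of the market bears the larger share of a per-unit tax.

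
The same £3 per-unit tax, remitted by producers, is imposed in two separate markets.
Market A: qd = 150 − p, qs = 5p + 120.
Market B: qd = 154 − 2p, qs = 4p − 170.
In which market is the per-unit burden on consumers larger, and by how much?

Market A, by £0.5.

Market A: pre-tax p* = £5, q* = 145; post-tax q = 142.5; per-unit burden on consumers = £2.5.
Market B: pre-tax p* = £54, q* = 46; post-tax q = 42; per-unit burden on consumers = £2.
Difference: £2.5 vs £2 → market A is larger by £0.5.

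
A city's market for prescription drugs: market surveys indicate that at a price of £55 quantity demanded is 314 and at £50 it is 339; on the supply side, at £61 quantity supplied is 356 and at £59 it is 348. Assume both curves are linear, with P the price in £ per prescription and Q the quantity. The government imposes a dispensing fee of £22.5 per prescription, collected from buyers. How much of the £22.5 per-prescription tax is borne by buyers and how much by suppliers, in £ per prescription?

Buyers bear £10 per prescription; suppliers bear £12.5 per prescription.

Demand slope: (339 − 314)/(50 − 55) = -5, so Qd = 589 − 5P.
Supply slope: (348 − 356)/(59 − 61) = 4, so Qs = 4P + 112.
Before the tax: set 589 − 5P = 4P + 112 → P* = £53, Q* = 324.
With the tax collected from buyers, demand (in seller-price terms) shifts: Qd = 589 − 5(P + 22.5).
Solving gives Q = 274 with buyers paying £63 and suppliers receiving £40.5 (the £22.5 wedge).
Burden on buyers: £10; on suppliers: £12.5. (They sum to £22.5.)
The less price-elastic side of the market bears the larger share of a per-unit tax.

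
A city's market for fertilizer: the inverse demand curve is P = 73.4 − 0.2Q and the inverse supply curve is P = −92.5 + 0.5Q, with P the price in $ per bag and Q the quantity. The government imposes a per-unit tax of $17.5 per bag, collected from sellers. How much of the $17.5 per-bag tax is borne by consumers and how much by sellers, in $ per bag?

Inverting to Q(P) form: Qd = 367 − 5P; Qs = 2P + 185.
Without the tax, 367 − 5P = 2P + 185 gives 7P = 182, so P* = $26 and Q* = 237.
With the tax collected from sellers, supply shifts: Qs = 2(P − 17.5) + 185.
New equilibrium: consumers pay $31, sellers receive $13.5, Q = 212. (Wedge: Pb − Ps = 17.5.)
Burden on consumers: $5; on sellers: $12.5. (They sum to $17.5.)
The less price-elastic side of the market bears the larger share of a per-unit tax.

Consumers bear $5 per bag; sellers bear $12.5 per bag.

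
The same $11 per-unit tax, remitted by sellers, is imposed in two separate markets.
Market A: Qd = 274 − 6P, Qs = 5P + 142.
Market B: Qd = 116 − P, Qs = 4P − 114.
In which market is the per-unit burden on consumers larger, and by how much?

Market A: pre-tax P* = $12, Q* = 202; post-tax Q = 172; per-unit burden on consumers = $5.
Market B: pre-tax P* = $46, Q* = 70; post-tax Q = 61.2; per-unit burden on consumers = $8.8.
Difference: $5 vs $8.8 → market B is larger by $3.8.

Market B, by $3.8.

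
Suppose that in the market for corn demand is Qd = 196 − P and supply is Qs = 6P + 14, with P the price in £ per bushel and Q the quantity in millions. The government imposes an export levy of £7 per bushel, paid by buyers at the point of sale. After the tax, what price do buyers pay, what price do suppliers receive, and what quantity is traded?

Without the tax, 196 − P = 6P + 14 gives 7P = 182, so P* = £26 and Q* = 170.
With the tax collected from buyers, demand (in seller-price terms) shifts: Qd = 196 − (P + 7).
Solving gives Q = 164 with buyers paying £32 and suppliers receiving £25 (the £7 wedge).

Buyers pay £32; suppliers receive £25; quantity = 164.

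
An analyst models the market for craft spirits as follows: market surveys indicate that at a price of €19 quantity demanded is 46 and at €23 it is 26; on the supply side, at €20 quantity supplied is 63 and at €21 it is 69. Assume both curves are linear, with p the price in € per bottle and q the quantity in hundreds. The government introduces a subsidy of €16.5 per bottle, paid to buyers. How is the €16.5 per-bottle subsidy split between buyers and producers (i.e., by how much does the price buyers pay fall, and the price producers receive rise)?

Buyers gain €9 per bottle; producers gain €7.5 per bottle.

Demand slope: (26 − 46)/(23 − 19) = -5, so qd = 141 − 5p.
Supply slope: (69 − 63)/(21 − 20) = 6, so qs = 6p − 57.
Before the subsidy: set 141 − 5p = 6p − 57 → p* = €18, q* = 51.
With a per-unit subsidy paid to buyers, each effectively pays p − 16.5, so demand becomes qd = 141 − 5(p − 16.5).
Solving gives q = 96 with buyers paying €9 and producers receiving €25.5 (the €16.5 wedge).
Gain to buyers: €9; to producers: €7.5. (They sum to €16.5.)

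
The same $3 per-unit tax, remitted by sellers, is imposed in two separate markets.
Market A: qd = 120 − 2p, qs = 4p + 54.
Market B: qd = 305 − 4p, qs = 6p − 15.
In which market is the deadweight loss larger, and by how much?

Market A: pre-tax p* = $11, q* = 98; post-tax q = 94; deadweight loss = $6.
Market B: pre-tax p* = $32, q* = 177; post-tax q = 169.8; deadweight loss = $10.8.
Difference: $6 vs $10.8 → market B is larger by $4.8.

Market B, by $4.8.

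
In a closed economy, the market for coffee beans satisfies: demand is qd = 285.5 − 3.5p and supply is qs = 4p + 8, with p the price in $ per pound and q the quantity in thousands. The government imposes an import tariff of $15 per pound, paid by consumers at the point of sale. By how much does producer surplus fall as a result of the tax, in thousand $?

Producer surplus falls by $994 thousand.

Before the tax: set 285.5 − 3.5p = 4p + 8 → p* = $37, q* = 156.
With the tax collected from consumers, demand (in seller-price terms) shifts: qd = 285.5 − 3.5(p + 15).
Solving gives q = 128 with consumers paying $45 and sellers receiving $30 (the $15 wedge).
ΔPS is the trapezoid between Q = 128 and Q = 156 of height $7: ½ · (156 + 128) · 7 = $994.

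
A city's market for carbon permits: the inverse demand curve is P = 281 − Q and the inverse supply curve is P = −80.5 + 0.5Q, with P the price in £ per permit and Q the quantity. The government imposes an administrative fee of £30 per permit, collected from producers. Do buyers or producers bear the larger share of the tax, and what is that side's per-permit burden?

Rewrite in direct form: Qd = 281 − P and Qs = 2P + 161.
Without the tax, 281 − P = 2P + 161 gives 3P = 120, so P* = £40 and Q* = 241.
With the tax collected from producers, supply shifts: Qs = 2(P − 30) + 161.
Solving gives Q = 221 with buyers paying £60 and producers receiving £30 (the £30 wedge).
Per-permit burden: buyers £20, producers £10.
Buyers take the larger share because demand is less price-elastic here (demand slope 1 vs supply slope 2).
The less price-elastic side of the market bears the larger share of a per-unit tax.

Buyers bear the larger share: £20 per permit.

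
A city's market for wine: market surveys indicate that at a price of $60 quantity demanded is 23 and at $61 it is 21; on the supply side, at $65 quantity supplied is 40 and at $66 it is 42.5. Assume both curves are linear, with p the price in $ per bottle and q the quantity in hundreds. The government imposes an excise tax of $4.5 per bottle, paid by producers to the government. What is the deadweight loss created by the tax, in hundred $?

Deadweight loss = $11.25 hundred.

Demand slope: (21 − 23)/(61 − 60) = -2, so qd = 143 − 2p.
Supply slope: (42.5 − 40)/(66 − 65) = 2.5, so qs = 2.5p − 122.5.
Before the tax: set 143 − 2p = 2.5p − 122.5 → p* = $59, q* = 25.
With the tax collected from producers, supply shifts: qs = 2.5(p − 4.5) − 122.5.
Solving gives q = 20 with consumers paying $61.5 and producers receiving $57 (the $4.5 wedge).
Quantity falls by |ΔQ| = |25 − 20| = 5.
DWL = ½ · t · |ΔQ| = ½ · 4.5 · 5 = $11.25.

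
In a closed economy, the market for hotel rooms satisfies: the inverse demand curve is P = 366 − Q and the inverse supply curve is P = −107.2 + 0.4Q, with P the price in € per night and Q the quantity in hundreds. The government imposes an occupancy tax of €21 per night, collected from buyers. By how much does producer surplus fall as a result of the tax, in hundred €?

Inverting to Q(P) form: Qd = 366 − P; Qs = 2.5P + 268.
Before the tax: set 366 − P = 2.5P + 268 → P* = €28, Q* = 338.
With the tax collected from buyers, demand (in seller-price terms) shifts: Qd = 366 − (P + 21).
Solving gives Q = 323 with buyers paying €43 and suppliers receiving €22 (the €21 wedge).
ΔPS is the trapezoid between Q = 323 and Q = 338 of height €6: ½ · (338 + 323) · 6 = €1983.

Producer surplus falls by €1983 hundred.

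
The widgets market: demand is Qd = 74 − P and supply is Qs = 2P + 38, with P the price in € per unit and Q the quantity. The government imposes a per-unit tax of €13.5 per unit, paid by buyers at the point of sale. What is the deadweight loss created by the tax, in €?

Deadweight loss = €60.75.

Before the tax: set 74 − P = 2P + 38 → P* = €12, Q* = 62.
With the tax collected from buyers, demand (in seller-price terms) shifts: Qd = 74 − (P + 13.5).
New equilibrium: buyers pay €21, suppliers receive €7.5, Q = 53. (Wedge: Pb − Ps = 13.5.)
Quantity falls by |ΔQ| = |62 − 53| = 9.
DWL = ½ · t · |ΔQ| = ½ · 13.5 · 9 = €60.75.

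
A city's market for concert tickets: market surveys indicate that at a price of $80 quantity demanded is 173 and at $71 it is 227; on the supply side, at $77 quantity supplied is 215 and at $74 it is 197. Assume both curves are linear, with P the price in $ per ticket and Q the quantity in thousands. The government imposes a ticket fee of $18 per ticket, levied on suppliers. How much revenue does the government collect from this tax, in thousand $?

Demand slope: (227 − 173)/(71 − 80) = -6, so Qd = 653 − 6P.
Supply slope: (197 − 215)/(74 − 77) = 6, so Qs = 6P − 247.
Without the tax, 653 − 6P = 6P − 247 gives 12P = 900, so P* = $75 and Q* = 203.
With the tax collected from suppliers, supply shifts: Qs = 6(P − 18) − 247.
New equilibrium: buyers pay $84, suppliers receive $66, Q = 149. (Wedge: Pb − Ps = 18.)
Revenue = t · Q = 18 · 149 = $2682.

Tax revenue = $2682 thousand.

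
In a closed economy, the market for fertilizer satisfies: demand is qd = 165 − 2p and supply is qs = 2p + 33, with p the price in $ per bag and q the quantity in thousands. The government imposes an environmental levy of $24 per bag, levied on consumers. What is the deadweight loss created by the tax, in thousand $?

Without the tax, 165 − 2p = 2p + 33 gives 4p = 132, so p* = $33 and q* = 99.
With the tax collected from consumers, demand (in seller-price terms) shifts: qd = 165 − 2(p + 24).
New equilibrium: consumers pay $45, producers receive $21, q = 75. (Wedge: pb − ps = 24.)
Quantity falls by |ΔQ| = |99 − 75| = 24.
DWL = ½ · t · |ΔQ| = ½ · 24 · 24 = $288.

Deadweight loss = $288 thousand.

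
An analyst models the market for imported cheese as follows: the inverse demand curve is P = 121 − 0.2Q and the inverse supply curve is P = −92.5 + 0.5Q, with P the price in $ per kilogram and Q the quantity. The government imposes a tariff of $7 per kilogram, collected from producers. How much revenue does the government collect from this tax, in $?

Inverting to Q(P) form: Qd = 605 − 5P; Qs = 2P + 185.
Without the tax, 605 − 5P = 2P + 185 gives 7P = 420, so P* = $60 and Q* = 305.
With the tax collected from producers, supply shifts: Qs = 2(P − 7) + 185.
New equilibrium: consumers pay $62, producers receive $55, Q = 295. (Wedge: Pb − Ps = 7.)
Revenue = t · Q = 7 · 295 = $2065.

Tax revenue = $2065.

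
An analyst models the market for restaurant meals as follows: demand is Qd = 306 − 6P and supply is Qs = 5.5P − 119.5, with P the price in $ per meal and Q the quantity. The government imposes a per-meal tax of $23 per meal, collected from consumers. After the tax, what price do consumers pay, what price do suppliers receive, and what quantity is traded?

Consumers pay $48; suppliers receive $25; quantity = 18.

Without the tax, 306 − 6P = 5.5P − 119.5 gives 11.5P = 425.5, so P* = $37 and Q* = 84.
With the tax collected from consumers, demand (in seller-price terms) shifts: Qd = 306 − 6(P + 23).
Solving gives Q = 18 with consumers paying $48 and suppliers receiving $25 (the $23 wedge).
The less price-elastic side of the market bears the larger share of a per-unit tax.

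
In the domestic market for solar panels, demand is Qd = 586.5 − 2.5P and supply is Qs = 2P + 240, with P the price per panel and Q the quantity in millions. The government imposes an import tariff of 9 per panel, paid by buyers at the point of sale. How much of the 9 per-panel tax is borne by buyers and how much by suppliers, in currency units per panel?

Without the tax, 586.5 − 2.5P = 2P + 240 gives 4.5P = 346.5, so P* = 77 and Q* = 394.
With the tax collected from buyers, demand (in seller-price terms) shifts: Qd = 586.5 − 2.5(P + 9).
Solving gives Q = 384 with buyers paying 81 and suppliers receiving 72 (the 9 wedge).
Burden on buyers: 4; on suppliers: 5. (They sum to 9.)

Buyers bear 4 per panel; suppliers bear 5 per panel.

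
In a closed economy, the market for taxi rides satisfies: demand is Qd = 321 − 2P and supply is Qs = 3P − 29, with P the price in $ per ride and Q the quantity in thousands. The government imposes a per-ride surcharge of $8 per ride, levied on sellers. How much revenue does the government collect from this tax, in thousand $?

Before the tax: set 321 − 2P = 3P − 29 → P* = $70, Q* = 181.
With the tax collected from sellers, supply shifts: Qs = 3(P − 8) − 29.
Solving gives Q = 171.4 with consumers paying $74.8 and sellers receiving $66.8 (the $8 wedge).
Revenue = t · Q = 8 · 171.4 = $1371.2.

Tax revenue = $1371.2 thousand.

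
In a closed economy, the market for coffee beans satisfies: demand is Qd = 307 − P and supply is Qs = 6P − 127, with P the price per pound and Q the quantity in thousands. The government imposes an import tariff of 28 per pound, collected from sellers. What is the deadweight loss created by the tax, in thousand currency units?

Without the tax, 307 − P = 6P − 127 gives 7P = 434, so P* = 62 and Q* = 245.
With the tax collected from sellers, supply shifts: Qs = 6(P − 28) − 127.
New equilibrium: buyers pay 86, sellers receive 58, Q = 221. (Wedge: Pb − Ps = 28.)
Quantity falls by |ΔQ| = |245 − 221| = 24.
DWL = ½ · t · |ΔQ| = ½ · 28 · 24 = 336.

Deadweight loss = 336 thousand.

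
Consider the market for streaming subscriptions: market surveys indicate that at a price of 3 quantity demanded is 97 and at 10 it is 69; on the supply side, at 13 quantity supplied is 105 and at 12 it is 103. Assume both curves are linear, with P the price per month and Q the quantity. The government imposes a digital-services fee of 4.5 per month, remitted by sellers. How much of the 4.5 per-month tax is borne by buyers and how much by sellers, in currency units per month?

Buyers bear 1.5 per month; sellers bear 3 per month.

Demand slope: (69 − 97)/(10 − 3) = -4, so Qd = 109 − 4P.
Supply slope: (103 − 105)/(12 − 13) = 2, so Qs = 2P + 79.
Before the tax: set 109 − 4P = 2P + 79 → P* = 5, Q* = 89.
With the tax collected from sellers, supply shifts: Qs = 2(P − 4.5) + 79.
New equilibrium: buyers pay 6.5, sellers receive 2, Q = 83. (Wedge: Pb − Ps = 4.5.)
Burden on buyers: 1.5; on sellers: 3. (They sum to 4.5.)
The less price-elastic side of the market bears the larger share of a per-unit tax.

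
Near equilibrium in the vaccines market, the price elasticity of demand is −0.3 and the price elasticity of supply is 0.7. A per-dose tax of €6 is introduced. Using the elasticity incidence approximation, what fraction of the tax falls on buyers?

Incidence ratio: buyers' share ≈ εs / (εs + |εd|) = 0.7 / (0.7 + 0.3) = 0.7.
Supply is the more elastic side, so buyers bear the larger share.

Buyers' share ≈ 0.7.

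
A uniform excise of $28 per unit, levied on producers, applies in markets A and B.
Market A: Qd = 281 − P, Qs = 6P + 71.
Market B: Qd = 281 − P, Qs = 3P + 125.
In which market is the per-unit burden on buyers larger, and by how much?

Market A, by $3.

Market A: pre-tax P* = $30, Q* = 251; post-tax Q = 227; per-unit burden on buyers = $24.
Market B: pre-tax P* = $39, Q* = 242; post-tax Q = 221; per-unit burden on buyers = $21.
Difference: $24 vs $21 → market A is larger by $3.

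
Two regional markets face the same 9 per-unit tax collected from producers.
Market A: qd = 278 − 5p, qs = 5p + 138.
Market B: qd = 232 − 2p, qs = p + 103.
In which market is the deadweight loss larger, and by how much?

Market A: pre-tax p* = 14, q* = 208; post-tax q = 185.5; deadweight loss = 101.25.
Market B: pre-tax p* = 43, q* = 146; post-tax q = 140; deadweight loss = 27.
Difference: 101.25 vs 27 → market A is larger by 74.25.

Market A, by 74.25.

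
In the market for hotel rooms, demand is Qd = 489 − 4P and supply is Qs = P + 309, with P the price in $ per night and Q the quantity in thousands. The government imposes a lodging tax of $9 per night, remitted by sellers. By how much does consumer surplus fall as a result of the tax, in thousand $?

Consumer surplus falls by $614.52 thousand.

Without the tax, 489 − 4P = P + 309 gives 5P = 180, so P* = $36 and Q* = 345.
With the tax collected from sellers, supply shifts: Qs = (P − 9) + 309.
New equilibrium: consumers pay $37.8, sellers receive $28.8, Q = 337.8. (Wedge: Pb − Ps = 9.)
ΔCS is the trapezoid between Q = 337.8 and Q = 345 of height $1.8: ½ · (345 + 337.8) · 1.8 = $614.52.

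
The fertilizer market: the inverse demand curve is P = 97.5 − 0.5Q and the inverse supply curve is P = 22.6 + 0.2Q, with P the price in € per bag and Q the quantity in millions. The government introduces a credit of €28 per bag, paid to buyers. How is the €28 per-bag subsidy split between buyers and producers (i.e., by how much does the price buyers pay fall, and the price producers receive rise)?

Rewrite in direct form: Qd = 195 − 2P and Qs = 5P − 113.
Before the subsidy: set 195 − 2P = 5P − 113 → P* = €44, Q* = 107.
With a per-unit subsidy paid to buyers, each effectively pays P − 28, so demand becomes Qd = 195 − 2(P − 28).
Solving gives Q = 147 with buyers paying €24 and producers receiving €52 (the €28 wedge).
Gain to buyers: €20; to producers: €8. (They sum to €28.)

Buyers gain €20 per bag; producers gain €8 per bag.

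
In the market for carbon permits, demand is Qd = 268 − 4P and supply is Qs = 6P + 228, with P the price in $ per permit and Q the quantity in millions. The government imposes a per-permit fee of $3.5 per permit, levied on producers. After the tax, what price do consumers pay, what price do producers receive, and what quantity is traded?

Before the tax: set 268 − 4P = 6P + 228 → P* = $4, Q* = 252.
With the tax collected from producers, supply shifts: Qs = 6(P − 3.5) + 228.
New equilibrium: consumers pay $6.1, producers receive $2.6, Q = 243.6. (Wedge: Pb − Ps = 3.5.)

Consumers pay $6.1; producers receive $2.6; quantity = 243.6.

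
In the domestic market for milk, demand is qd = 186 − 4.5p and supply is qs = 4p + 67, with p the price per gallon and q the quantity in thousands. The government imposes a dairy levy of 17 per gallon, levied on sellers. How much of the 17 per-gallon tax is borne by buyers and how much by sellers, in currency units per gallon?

Buyers bear 8 per gallon; sellers bear 9 per gallon.

Before the tax: set 186 − 4.5p = 4p + 67 → p* = 14, q* = 123.
With the tax collected from sellers, supply shifts: qs = 4(p − 17) + 67.
New equilibrium: buyers pay 22, sellers receive 5, q = 87. (Wedge: pb − ps = 17.)
Burden on buyers: 8; on sellers: 9. (They sum to 17.)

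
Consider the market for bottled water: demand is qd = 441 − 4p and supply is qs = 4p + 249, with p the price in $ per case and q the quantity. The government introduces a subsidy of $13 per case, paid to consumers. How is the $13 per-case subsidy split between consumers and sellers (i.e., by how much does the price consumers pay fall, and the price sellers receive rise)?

Consumers gain $6.5 per case; sellers gain $6.5 per case.

Without the subsidy, 441 − 4p = 4p + 249 gives 8p = 192, so p* = $24 and q* = 345.
With a per-unit subsidy paid to consumers, each effectively pays p − 13, so demand becomes qd = 441 − 4(p − 13).
New equilibrium: consumers pay $17.5, sellers receive $30.5, q = 371. (Wedge: pb − ps = −13.)
Gain to consumers: $6.5; to sellers: $6.5. (They sum to $13.)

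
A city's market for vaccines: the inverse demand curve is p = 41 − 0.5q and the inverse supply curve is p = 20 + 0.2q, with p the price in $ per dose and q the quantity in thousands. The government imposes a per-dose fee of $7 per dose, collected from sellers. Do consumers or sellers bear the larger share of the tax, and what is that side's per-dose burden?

Rewrite in direct form: qd = 82 − 2p and qs = 5p − 100.
Without the tax, 82 − 2p = 5p − 100 gives 7p = 182, so p* = $26 and q* = 30.
With the tax collected from sellers, supply shifts: qs = 5(p − 7) − 100.
New equilibrium: consumers pay $31, sellers receive $24, q = 20. (Wedge: pb − ps = 7.)
Per-dose burden: consumers $5, sellers $2.
Consumers take the larger share because demand is less price-elastic here (demand slope 2 vs supply slope 5).

Consumers bear the larger share: $5 per dose.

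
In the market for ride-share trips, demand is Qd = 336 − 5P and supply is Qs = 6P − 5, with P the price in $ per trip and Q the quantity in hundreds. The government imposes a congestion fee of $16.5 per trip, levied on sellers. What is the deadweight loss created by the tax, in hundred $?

Before the tax: set 336 − 5P = 6P − 5 → P* = $31, Q* = 181.
With the tax collected from sellers, supply shifts: Qs = 6(P − 16.5) − 5.
New equilibrium: buyers pay $40, sellers receive $23.5, Q = 136. (Wedge: Pb − Ps = 16.5.)
Quantity falls by |ΔQ| = |181 − 136| = 45.
DWL = ½ · t · |ΔQ| = ½ · 16.5 · 45 = $371.25.

Deadweight loss = $371.25 hundred.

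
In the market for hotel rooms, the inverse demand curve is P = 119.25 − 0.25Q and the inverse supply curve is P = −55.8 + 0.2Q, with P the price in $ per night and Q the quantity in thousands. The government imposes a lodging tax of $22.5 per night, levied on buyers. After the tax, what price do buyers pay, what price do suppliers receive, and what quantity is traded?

Rewrite in direct form: Qd = 477 − 4P and Qs = 5P + 279.
Without the tax, 477 − 4P = 5P + 279 gives 9P = 198, so P* = $22 and Q* = 389.
With the tax collected from buyers, demand (in seller-price terms) shifts: Qd = 477 − 4(P + 22.5).
Solving gives Q = 339 with buyers paying $34.5 and suppliers receiving $12 (the $22.5 wedge).

Buyers pay $34.5; suppliers receive $12; quantity = 339.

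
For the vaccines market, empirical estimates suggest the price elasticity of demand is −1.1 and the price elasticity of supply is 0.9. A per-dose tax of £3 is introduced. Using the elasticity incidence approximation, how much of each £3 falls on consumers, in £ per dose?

Consumers bear ≈ £1.35 per dose.

Incidence ratio: consumers' share ≈ εs / (εs + |εd|) = 0.9 / (0.9 + 1.1) = 0.45.
So consumers bear ≈ 0.45 × £3 = £1.35; producers bear £1.65.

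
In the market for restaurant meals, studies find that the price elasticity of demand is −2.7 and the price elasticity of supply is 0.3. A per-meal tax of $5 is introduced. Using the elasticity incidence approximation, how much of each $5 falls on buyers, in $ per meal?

Incidence ratio: buyers' share ≈ εs / (εs + |εd|) = 0.3 / (0.3 + 2.7) = 0.1.
So buyers bear ≈ 0.1 × $5 = $0.5; producers bear $4.5.

Buyers bear ≈ $0.5 per meal.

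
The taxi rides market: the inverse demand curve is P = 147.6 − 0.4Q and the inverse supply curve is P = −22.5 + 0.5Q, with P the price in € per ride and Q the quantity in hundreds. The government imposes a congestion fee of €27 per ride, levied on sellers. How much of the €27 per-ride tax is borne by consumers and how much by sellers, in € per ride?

Rewrite in direct form: Qd = 369 − 2.5P and Qs = 2P + 45.
Without the tax, 369 − 2.5P = 2P + 45 gives 4.5P = 324, so P* = €72 and Q* = 189.
With the tax collected from sellers, supply shifts: Qs = 2(P − 27) + 45.
New equilibrium: consumers pay €84, sellers receive €57, Q = 159. (Wedge: Pb − Ps = 27.)
Burden on consumers: €12; on sellers: €15. (They sum to €27.)

Consumers bear €12 per ride; sellers bear €15 per ride.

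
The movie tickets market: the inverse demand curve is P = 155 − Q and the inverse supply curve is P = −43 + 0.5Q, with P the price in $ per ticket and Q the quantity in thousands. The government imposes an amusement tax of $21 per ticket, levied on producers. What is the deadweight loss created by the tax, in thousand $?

Deadweight loss = $147 thousand.

Inverting to Q(P) form: Qd = 155 − P; Qs = 2P + 86.
Without the tax, 155 − P = 2P + 86 gives 3P = 69, so P* = $23 and Q* = 132.
With the tax collected from producers, supply shifts: Qs = 2(P − 21) + 86.
New equilibrium: buyers pay $37, producers receive $16, Q = 118. (Wedge: Pb − Ps = 21.)
Quantity falls by |ΔQ| = |132 − 118| = 14.
DWL = ½ · t · |ΔQ| = ½ · 21 · 14 = $147.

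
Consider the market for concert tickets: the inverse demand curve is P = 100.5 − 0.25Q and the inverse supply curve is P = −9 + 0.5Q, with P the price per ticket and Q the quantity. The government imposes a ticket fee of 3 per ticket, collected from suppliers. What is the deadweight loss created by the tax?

Deadweight loss = 6.

Inverting to Q(P) form: Qd = 402 − 4P; Qs = 2P + 18.
Before the tax: set 402 − 4P = 2P + 18 → P* = 64, Q* = 146.
With the tax collected from suppliers, supply shifts: Qs = 2(P − 3) + 18.
New equilibrium: consumers pay 65, suppliers receive 62, Q = 142. (Wedge: Pb − Ps = 3.)
Quantity falls by |ΔQ| = |146 − 142| = 4.
DWL = ½ · t · |ΔQ| = ½ · 3 · 4 = 6.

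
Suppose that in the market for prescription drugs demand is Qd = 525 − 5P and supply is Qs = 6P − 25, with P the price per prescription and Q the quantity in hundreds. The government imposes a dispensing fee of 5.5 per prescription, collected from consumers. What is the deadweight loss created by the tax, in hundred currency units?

Deadweight loss = 41.25 hundred.

Without the tax, 525 − 5P = 6P − 25 gives 11P = 550, so P* = 50 and Q* = 275.
With the tax collected from consumers, demand (in seller-price terms) shifts: Qd = 525 − 5(P + 5.5).
New equilibrium: consumers pay 53, suppliers receive 47.5, Q = 260. (Wedge: Pb − Ps = 5.5.)
Quantity falls by |ΔQ| = |275 − 260| = 15.
DWL = ½ · t · |ΔQ| = ½ · 5.5 · 15 = 41.25.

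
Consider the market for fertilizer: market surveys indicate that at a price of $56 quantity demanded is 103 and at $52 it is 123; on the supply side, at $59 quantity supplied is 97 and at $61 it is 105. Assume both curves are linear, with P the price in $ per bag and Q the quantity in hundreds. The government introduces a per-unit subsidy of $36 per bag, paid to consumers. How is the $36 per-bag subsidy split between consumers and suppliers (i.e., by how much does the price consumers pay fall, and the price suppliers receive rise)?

Demand slope: (123 − 103)/(52 − 56) = -5, so Qd = 383 − 5P.
Supply slope: (105 − 97)/(61 − 59) = 4, so Qs = 4P − 139.
Before the subsidy: set 383 − 5P = 4P − 139 → P* = $58, Q* = 93.
With a per-unit subsidy paid to consumers, each effectively pays P − 36, so demand becomes Qd = 383 − 5(P − 36).
New equilibrium: consumers pay $42, suppliers receive $78, Q = 173. (Wedge: Pb − Ps = −36.)
Gain to consumers: $16; to suppliers: $20. (They sum to $36.)

Consumers gain $16 per bag; suppliers gain $20 per bag.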